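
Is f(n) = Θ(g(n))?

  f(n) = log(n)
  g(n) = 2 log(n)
True

f(n) = log(n) and g(n) = 2 log(n) are both O(log n).
Since they have the same asymptotic growth rate, f(n) = Θ(g(n)) is true.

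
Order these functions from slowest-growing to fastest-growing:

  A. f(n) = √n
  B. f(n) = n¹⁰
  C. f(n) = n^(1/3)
C < A < B

Comparing growth rates:
C = n^(1/3) is O(n^(1/3))
A = √n is O(√n)
B = n¹⁰ is O(n¹⁰)

Therefore, the order from slowest to fastest is: C < A < B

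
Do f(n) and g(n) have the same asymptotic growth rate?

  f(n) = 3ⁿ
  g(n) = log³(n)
False

f(n) = 3ⁿ is O(3ⁿ), and g(n) = log³(n) is O(log³ n).
Since they have different growth rates, f(n) = Θ(g(n)) is false.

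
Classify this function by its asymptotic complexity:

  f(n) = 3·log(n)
O(log n)

The dominant term in 3·log(n) is 3·log(n), which is Θ(log n).
Constants are absorbed, so the tightest bound is O(log n).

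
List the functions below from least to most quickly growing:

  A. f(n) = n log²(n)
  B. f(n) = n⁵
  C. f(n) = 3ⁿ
A < B < C

Comparing growth rates:
A = n log²(n) is O(n log² n)
B = n⁵ is O(n⁵)
C = 3ⁿ is O(3ⁿ)

Therefore, the order from slowest to fastest is: A < B < C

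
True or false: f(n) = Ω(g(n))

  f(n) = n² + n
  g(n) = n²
True

f(n) = n² + n and g(n) = n² are both O(n²).
Big-Ω permits equal growth rates (f ≥ c·g for some c > 0), so f(n) = Ω(g(n)) is true.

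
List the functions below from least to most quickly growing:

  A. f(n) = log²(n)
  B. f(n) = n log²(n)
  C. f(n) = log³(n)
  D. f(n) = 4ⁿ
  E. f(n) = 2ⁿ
A < C < B < E < D

Comparing growth rates:
A = log²(n) is O(log² n)
C = log³(n) is O(log³ n)
B = n log²(n) is O(n log² n)
E = 2ⁿ is O(2ⁿ)
D = 4ⁿ is O(4ⁿ)

Therefore, the order from slowest to fastest is: A < C < B < E < D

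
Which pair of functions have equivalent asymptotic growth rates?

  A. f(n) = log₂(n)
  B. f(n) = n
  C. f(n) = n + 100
B and C

Examining each function:
  A. log₂(n) is O(log n)
  B. n is O(n)
  C. n + 100 is O(n)

Functions B and C both have the same complexity class.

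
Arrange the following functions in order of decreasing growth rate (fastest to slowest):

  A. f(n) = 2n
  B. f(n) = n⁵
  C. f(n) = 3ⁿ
C > B > A

Comparing growth rates:
C = 3ⁿ is O(3ⁿ)
B = n⁵ is O(n⁵)
A = 2n is O(n)

Therefore, the order from fastest to slowest is: C > B > A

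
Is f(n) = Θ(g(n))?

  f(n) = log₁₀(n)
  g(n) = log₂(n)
True

f(n) = log₁₀(n) and g(n) = log₂(n) are both O(log n).
Since they have the same asymptotic growth rate, f(n) = Θ(g(n)) is true.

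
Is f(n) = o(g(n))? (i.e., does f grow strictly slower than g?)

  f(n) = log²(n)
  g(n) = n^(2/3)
True

f(n) = log²(n) is O(log² n), and g(n) = n^(2/3) is O(n^(2/3)).
Since O(log² n) grows strictly slower than O(n^(2/3)), f(n) = o(g(n)) is true.
This means lim(n→∞) f(n)/g(n) = 0.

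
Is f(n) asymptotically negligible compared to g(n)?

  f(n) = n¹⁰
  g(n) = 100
False

f(n) = n¹⁰ is O(n¹⁰), and g(n) = 100 is O(1).
Since O(n¹⁰) grows faster than or equal to O(1), f(n) = o(g(n)) is false.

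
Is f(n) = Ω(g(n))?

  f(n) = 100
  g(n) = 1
True

f(n) = 100 and g(n) = 1 are both O(1).
Big-Ω permits equal growth rates (f ≥ c·g for some c > 0), so f(n) = Ω(g(n)) is true.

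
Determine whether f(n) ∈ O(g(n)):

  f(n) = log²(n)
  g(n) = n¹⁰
True

f(n) = log²(n) is O(log² n), and g(n) = n¹⁰ is O(n¹⁰).
Since O(log² n) ⊆ O(n¹⁰) (f grows no faster than g), f(n) = O(g(n)) is true.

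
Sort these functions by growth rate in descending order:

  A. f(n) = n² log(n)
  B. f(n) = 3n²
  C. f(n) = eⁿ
C > A > B

Comparing growth rates:
C = eⁿ is O(eⁿ)
A = n² log(n) is O(n² log n)
B = 3n² is O(n²)

Therefore, the order from fastest to slowest is: C > A > B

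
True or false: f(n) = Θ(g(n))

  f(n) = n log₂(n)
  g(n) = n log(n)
True

f(n) = n log₂(n) and g(n) = n log(n) are both O(n log n).
Since they have the same asymptotic growth rate, f(n) = Θ(g(n)) is true.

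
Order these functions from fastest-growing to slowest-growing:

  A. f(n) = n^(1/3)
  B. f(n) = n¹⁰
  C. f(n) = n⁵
B > C > A

Comparing growth rates:
B = n¹⁰ is O(n¹⁰)
C = n⁵ is O(n⁵)
A = n^(1/3) is O(n^(1/3))

Therefore, the order from fastest to slowest is: B > C > A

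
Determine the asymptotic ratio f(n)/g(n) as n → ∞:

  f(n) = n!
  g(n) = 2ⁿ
∞

Since n! (O(n!)) grows faster than 2ⁿ (O(2ⁿ)),
the ratio f(n)/g(n) → ∞ as n → ∞.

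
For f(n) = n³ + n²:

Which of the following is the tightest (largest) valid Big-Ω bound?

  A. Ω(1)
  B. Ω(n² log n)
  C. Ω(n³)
C

f(n) = n³ + n² is Ω(n³).
All listed options are valid Big-Ω bounds (lower bounds),
but Ω(n³) is the tightest (largest valid bound).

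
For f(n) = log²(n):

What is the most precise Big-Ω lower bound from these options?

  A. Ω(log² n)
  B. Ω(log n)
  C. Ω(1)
A

f(n) = log²(n) is Ω(log² n).
All listed options are valid Big-Ω bounds (lower bounds),
but Ω(log² n) is the tightest (largest valid bound).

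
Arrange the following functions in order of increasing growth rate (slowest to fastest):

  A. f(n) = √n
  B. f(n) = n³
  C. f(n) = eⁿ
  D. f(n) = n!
A < B < C < D

Comparing growth rates:
A = √n is O(√n)
B = n³ is O(n³)
C = eⁿ is O(eⁿ)
D = n! is O(n!)

Therefore, the order from slowest to fastest is: A < B < C < D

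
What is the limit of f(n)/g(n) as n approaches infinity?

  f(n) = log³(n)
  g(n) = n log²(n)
0

Since log³(n) (O(log³ n)) grows slower than n log²(n) (O(n log² n)),
the ratio f(n)/g(n) → 0 as n → ∞.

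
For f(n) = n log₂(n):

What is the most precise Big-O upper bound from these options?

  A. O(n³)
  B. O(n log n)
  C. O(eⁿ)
B

f(n) = n log₂(n) is O(n log n).
All listed options are valid Big-O bounds (upper bounds),
but O(n log n) is the tightest (smallest valid bound).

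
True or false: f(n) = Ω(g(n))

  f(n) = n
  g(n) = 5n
True

f(n) = n and g(n) = 5n are both O(n).
Big-Ω permits equal growth rates (f ≥ c·g for some c > 0), so f(n) = Ω(g(n)) is true.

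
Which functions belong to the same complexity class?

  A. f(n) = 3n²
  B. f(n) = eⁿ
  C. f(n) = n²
A and C

Examining each function:
  A. 3n² is O(n²)
  B. eⁿ is O(eⁿ)
  C. n² is O(n²)

Functions A and C both have the same complexity class.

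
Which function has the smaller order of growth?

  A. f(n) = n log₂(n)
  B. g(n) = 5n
B

f(n) = n log₂(n) is O(n log n), while g(n) = 5n is O(n).
Since O(n) grows slower than O(n log n), g(n) is dominated.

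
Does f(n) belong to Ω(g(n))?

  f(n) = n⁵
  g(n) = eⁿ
False

f(n) = n⁵ is O(n⁵), and g(n) = eⁿ is O(eⁿ).
Since O(n⁵) grows slower than O(eⁿ), f(n) = Ω(g(n)) is false.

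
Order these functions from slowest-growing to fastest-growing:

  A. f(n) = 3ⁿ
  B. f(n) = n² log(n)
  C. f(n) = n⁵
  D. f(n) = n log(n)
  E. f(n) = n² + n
D < E < B < C < A

Comparing growth rates:
D = n log(n) is O(n log n)
E = n² + n is O(n²)
B = n² log(n) is O(n² log n)
C = n⁵ is O(n⁵)
A = 3ⁿ is O(3ⁿ)

Therefore, the order from slowest to fastest is: D < E < B < C < A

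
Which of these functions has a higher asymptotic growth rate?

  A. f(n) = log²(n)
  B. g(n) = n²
B

f(n) = log²(n) is O(log² n), while g(n) = n² is O(n²).
Since O(n²) grows faster than O(log² n), g(n) dominates.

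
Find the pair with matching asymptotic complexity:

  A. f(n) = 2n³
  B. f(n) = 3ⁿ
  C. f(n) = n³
A and C

Examining each function:
  A. 2n³ is O(n³)
  B. 3ⁿ is O(3ⁿ)
  C. n³ is O(n³)

Functions A and C both have the same complexity class.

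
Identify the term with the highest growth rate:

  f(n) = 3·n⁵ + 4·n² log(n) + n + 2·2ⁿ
2·2ⁿ

Looking at each term:
  - 3·n⁵ is O(n⁵)
  - 4·n² log(n) is O(n² log n)
  - n is O(n)
  - 2·2ⁿ is O(2ⁿ)

The term 2·2ⁿ (O(2ⁿ)) grows fastest and dominates all others.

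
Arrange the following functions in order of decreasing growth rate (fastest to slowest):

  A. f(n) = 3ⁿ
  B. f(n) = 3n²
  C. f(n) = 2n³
A > C > B

Comparing growth rates:
A = 3ⁿ is O(3ⁿ)
C = 2n³ is O(n³)
B = 3n² is O(n²)

Therefore, the order from fastest to slowest is: A > C > B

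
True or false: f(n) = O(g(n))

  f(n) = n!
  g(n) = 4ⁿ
False

f(n) = n! is O(n!), and g(n) = 4ⁿ is O(4ⁿ).
Since O(n!) grows faster than O(4ⁿ), f(n) = O(g(n)) is false.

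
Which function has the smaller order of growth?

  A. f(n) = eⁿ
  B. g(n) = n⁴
B

f(n) = eⁿ is O(eⁿ), while g(n) = n⁴ is O(n⁴).
Since O(n⁴) grows slower than O(eⁿ), g(n) is dominated.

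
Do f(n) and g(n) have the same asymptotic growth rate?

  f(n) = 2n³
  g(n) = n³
True

f(n) = 2n³ and g(n) = n³ are both O(n³).
Since they have the same asymptotic growth rate, f(n) = Θ(g(n)) is true.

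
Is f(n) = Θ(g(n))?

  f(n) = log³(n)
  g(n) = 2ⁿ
False

f(n) = log³(n) is O(log³ n), and g(n) = 2ⁿ is O(2ⁿ).
Since they have different growth rates, f(n) = Θ(g(n)) is false.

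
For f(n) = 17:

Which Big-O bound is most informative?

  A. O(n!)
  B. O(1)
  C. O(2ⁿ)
B

f(n) = 17 is O(1).
All listed options are valid Big-O bounds (upper bounds),
but O(1) is the tightest (smallest valid bound).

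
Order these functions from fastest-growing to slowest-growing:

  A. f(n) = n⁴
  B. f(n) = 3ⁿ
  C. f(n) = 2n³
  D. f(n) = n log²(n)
B > A > C > D

Comparing growth rates:
B = 3ⁿ is O(3ⁿ)
A = n⁴ is O(n⁴)
C = 2n³ is O(n³)
D = n log²(n) is O(n log² n)

Therefore, the order from fastest to slowest is: B > A > C > D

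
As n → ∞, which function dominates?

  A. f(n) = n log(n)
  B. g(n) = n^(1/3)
A

f(n) = n log(n) is O(n log n), while g(n) = n^(1/3) is O(n^(1/3)).
Since O(n log n) grows faster than O(n^(1/3)), f(n) dominates.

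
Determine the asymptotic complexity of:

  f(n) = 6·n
O(n)

The dominant term in 6·n is 6·n, which is Θ(n).
Constants are absorbed, so the tightest bound is O(n).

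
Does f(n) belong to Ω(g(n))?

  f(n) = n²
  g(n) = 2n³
False

f(n) = n² is O(n²), and g(n) = 2n³ is O(n³).
Since O(n²) grows slower than O(n³), f(n) = Ω(g(n)) is false.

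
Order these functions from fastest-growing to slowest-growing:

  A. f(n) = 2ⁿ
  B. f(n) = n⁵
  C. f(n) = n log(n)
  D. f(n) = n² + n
A > B > D > C

Comparing growth rates:
A = 2ⁿ is O(2ⁿ)
B = n⁵ is O(n⁵)
D = n² + n is O(n²)
C = n log(n) is O(n log n)

Therefore, the order from fastest to slowest is: A > B > D > C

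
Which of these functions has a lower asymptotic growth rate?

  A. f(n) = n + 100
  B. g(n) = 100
B

f(n) = n + 100 is O(n), while g(n) = 100 is O(1).
Since O(1) grows slower than O(n), g(n) is dominated.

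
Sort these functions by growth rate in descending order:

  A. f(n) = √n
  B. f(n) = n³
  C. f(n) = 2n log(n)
B > C > A

Comparing growth rates:
B = n³ is O(n³)
C = 2n log(n) is O(n log n)
A = √n is O(√n)

Therefore, the order from fastest to slowest is: B > C > A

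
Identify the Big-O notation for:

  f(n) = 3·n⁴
O(n⁴)

The dominant term in 3·n⁴ is 3·n⁴, which is Θ(n⁴).
Constants are absorbed, so the tightest bound is O(n⁴).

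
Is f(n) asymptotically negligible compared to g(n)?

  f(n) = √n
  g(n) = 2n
True

f(n) = √n is O(√n), and g(n) = 2n is O(n).
Since O(√n) grows strictly slower than O(n), f(n) = o(g(n)) is true.
This means lim(n→∞) f(n)/g(n) = 0.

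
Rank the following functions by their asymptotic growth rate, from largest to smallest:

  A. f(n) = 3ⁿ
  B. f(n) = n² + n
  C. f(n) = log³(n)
A > B > C

Comparing growth rates:
A = 3ⁿ is O(3ⁿ)
B = n² + n is O(n²)
C = log³(n) is O(log³ n)

Therefore, the order from fastest to slowest is: A > B > C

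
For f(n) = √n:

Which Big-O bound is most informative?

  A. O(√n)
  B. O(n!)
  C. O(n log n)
A

f(n) = √n is O(√n).
All listed options are valid Big-O bounds (upper bounds),
but O(√n) is the tightest (smallest valid bound).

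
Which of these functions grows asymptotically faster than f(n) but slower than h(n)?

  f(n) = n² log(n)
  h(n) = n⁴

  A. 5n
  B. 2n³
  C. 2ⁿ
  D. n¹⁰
B

We need g(n) with n² log(n) = o(g(n)) and g(n) = o(n⁴), i.e. O(n² log n) ≺ g ≺ O(n⁴).
Check each option:
  A. 5n — O(n) does not grow strictly faster than f(n)
  B. 2n³ — O(n³) is strictly between O(n² log n) and O(n⁴) ✓
  C. 2ⁿ — O(2ⁿ) does not grow strictly slower than h(n)
  D. n¹⁰ — O(n¹⁰) does not grow strictly slower than h(n)

Only option B (2n³) lies strictly between.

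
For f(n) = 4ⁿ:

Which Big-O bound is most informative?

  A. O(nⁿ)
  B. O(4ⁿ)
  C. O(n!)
B

f(n) = 4ⁿ is O(4ⁿ).
All listed options are valid Big-O bounds (upper bounds),
but O(4ⁿ) is the tightest (smallest valid bound).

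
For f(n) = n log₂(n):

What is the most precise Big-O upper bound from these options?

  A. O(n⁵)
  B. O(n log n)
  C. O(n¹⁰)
B

f(n) = n log₂(n) is O(n log n).
All listed options are valid Big-O bounds (upper bounds),
but O(n log n) is the tightest (smallest valid bound).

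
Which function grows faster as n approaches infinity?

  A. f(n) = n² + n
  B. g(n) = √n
A

f(n) = n² + n is O(n²), while g(n) = √n is O(√n).
Since O(n²) grows faster than O(√n), f(n) dominates.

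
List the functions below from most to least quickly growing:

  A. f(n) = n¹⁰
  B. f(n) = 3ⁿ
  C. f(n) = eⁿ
B > C > A

Comparing growth rates:
B = 3ⁿ is O(3ⁿ)
C = eⁿ is O(eⁿ)
A = n¹⁰ is O(n¹⁰)

Therefore, the order from fastest to slowest is: B > C > A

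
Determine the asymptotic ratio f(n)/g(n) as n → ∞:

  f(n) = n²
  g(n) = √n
∞

Since n² (O(n²)) grows faster than √n (O(√n)),
the ratio f(n)/g(n) → ∞ as n → ∞.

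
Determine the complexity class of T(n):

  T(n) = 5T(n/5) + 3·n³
Θ(n³)

Master Theorem: a = 5, b = 5, f(n) = 3·n³.
Compute the critical exponent d = log₅(5) = 1.
Compare f(n) = Θ(n³) against n^d:
  k = 3 > d = 1, so f(n) = Ω(n^(d+ε)) — Case 3.
  Regularity: a·(n/b)^3/n^3 = a/b^3 = 5/125 < 1 ✓.
  The top-level work dominates: T(n) = Θ(f(n)) = Θ(n³).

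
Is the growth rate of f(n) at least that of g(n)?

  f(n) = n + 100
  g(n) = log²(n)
True

f(n) = n + 100 is O(n), and g(n) = log²(n) is O(log² n).
Since O(n) grows at least as fast as O(log² n), f(n) = Ω(g(n)) is true.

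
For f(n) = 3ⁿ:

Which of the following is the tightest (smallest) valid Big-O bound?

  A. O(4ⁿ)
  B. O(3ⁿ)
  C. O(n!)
B

f(n) = 3ⁿ is O(3ⁿ).
All listed options are valid Big-O bounds (upper bounds),
but O(3ⁿ) is the tightest (smallest valid bound).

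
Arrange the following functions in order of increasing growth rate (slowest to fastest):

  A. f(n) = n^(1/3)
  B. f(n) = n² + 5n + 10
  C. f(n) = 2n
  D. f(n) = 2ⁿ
A < C < B < D

Comparing growth rates:
A = n^(1/3) is O(n^(1/3))
C = 2n is O(n)
B = n² + 5n + 10 is O(n²)
D = 2ⁿ is O(2ⁿ)

Therefore, the order from slowest to fastest is: A < C < B < D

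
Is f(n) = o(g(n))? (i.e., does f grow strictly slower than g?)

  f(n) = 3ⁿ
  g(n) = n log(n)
False

f(n) = 3ⁿ is O(3ⁿ), and g(n) = n log(n) is O(n log n).
Since O(3ⁿ) grows faster than or equal to O(n log n), f(n) = o(g(n)) is false.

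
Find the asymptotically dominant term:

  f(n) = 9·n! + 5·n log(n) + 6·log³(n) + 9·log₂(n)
9·n!

Looking at each term:
  - 9·n! is O(n!)
  - 5·n log(n) is O(n log n)
  - 6·log³(n) is O(log³ n)
  - 9·log₂(n) is O(log n)

The term 9·n! (O(n!)) grows fastest and dominates all others.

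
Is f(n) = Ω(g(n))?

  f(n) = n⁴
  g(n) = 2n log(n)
True

f(n) = n⁴ is O(n⁴), and g(n) = 2n log(n) is O(n log n).
Since O(n⁴) grows at least as fast as O(n log n), f(n) = Ω(g(n)) is true.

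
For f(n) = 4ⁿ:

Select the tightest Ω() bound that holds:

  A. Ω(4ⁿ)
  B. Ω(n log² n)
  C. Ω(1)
A

f(n) = 4ⁿ is Ω(4ⁿ).
All listed options are valid Big-Ω bounds (lower bounds),
but Ω(4ⁿ) is the tightest (largest valid bound).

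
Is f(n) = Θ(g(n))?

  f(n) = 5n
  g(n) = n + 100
True

f(n) = 5n and g(n) = n + 100 are both O(n).
Since they have the same asymptotic growth rate, f(n) = Θ(g(n)) is true.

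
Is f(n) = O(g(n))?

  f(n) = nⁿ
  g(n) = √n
False

f(n) = nⁿ is O(nⁿ), and g(n) = √n is O(√n).
Since O(nⁿ) grows faster than O(√n), f(n) = O(g(n)) is false.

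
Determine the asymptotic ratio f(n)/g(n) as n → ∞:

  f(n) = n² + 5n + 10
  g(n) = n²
1

Since n² + 5n + 10 and n² have the same growth rate (O(n²)),
the ratio converges to a constant: 1.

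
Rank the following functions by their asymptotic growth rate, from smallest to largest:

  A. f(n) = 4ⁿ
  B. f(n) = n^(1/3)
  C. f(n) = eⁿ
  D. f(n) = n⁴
B < D < C < A

Comparing growth rates:
B = n^(1/3) is O(n^(1/3))
D = n⁴ is O(n⁴)
C = eⁿ is O(eⁿ)
A = 4ⁿ is O(4ⁿ)

Therefore, the order from slowest to fastest is: B < D < C < A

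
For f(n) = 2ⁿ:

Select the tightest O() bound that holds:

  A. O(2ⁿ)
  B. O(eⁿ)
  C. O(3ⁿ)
A

f(n) = 2ⁿ is O(2ⁿ).
All listed options are valid Big-O bounds (upper bounds),
but O(2ⁿ) is the tightest (smallest valid bound).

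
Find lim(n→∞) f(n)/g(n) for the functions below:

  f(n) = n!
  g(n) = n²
∞

Since n! (O(n!)) grows faster than n² (O(n²)),
the ratio f(n)/g(n) → ∞ as n → ∞.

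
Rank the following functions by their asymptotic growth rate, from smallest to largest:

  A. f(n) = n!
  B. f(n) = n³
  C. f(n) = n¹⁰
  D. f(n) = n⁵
B < D < C < A

Comparing growth rates:
B = n³ is O(n³)
D = n⁵ is O(n⁵)
C = n¹⁰ is O(n¹⁰)
A = n! is O(n!)

Therefore, the order from slowest to fastest is: B < D < C < A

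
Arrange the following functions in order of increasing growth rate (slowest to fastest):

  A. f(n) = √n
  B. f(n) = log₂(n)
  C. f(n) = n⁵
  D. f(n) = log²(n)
B < D < A < C

Comparing growth rates:
B = log₂(n) is O(log n)
D = log²(n) is O(log² n)
A = √n is O(√n)
C = n⁵ is O(n⁵)

Therefore, the order from slowest to fastest is: B < D < A < C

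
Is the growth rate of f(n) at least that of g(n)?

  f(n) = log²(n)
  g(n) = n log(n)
False

f(n) = log²(n) is O(log² n), and g(n) = n log(n) is O(n log n).
Since O(log² n) grows slower than O(n log n), f(n) = Ω(g(n)) is false.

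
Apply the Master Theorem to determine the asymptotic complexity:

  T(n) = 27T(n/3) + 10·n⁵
Θ(n⁵)

Master Theorem: a = 27, b = 3, f(n) = 10·n⁵.
Compute the critical exponent d = log₃(27) = 3.
Compare f(n) = Θ(n⁵) against n^d:
  k = 5 > d = 3, so f(n) = Ω(n^(d+ε)) — Case 3.
  Regularity: a·(n/b)^5/n^5 = a/b^5 = 27/243 < 1 ✓.
  The top-level work dominates: T(n) = Θ(f(n)) = Θ(n⁵).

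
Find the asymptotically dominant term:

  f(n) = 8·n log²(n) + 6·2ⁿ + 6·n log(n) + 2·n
6·2ⁿ

Looking at each term:
  - 8·n log²(n) is O(n log² n)
  - 6·2ⁿ is O(2ⁿ)
  - 6·n log(n) is O(n log n)
  - 2·n is O(n)

The term 6·2ⁿ (O(2ⁿ)) grows fastest and dominates all others.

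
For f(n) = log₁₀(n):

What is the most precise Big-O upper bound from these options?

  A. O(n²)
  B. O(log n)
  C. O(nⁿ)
B

f(n) = log₁₀(n) is O(log n).
All listed options are valid Big-O bounds (upper bounds),
but O(log n) is the tightest (smallest valid bound).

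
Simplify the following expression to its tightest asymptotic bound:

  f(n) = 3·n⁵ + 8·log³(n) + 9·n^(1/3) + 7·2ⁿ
Θ(2ⁿ)

Order the terms by growth rate: 8·log³(n) ≺ 9·n^(1/3) ≺ 3·n⁵ ≺ 7·2ⁿ.
The fastest-growing term 7·2ⁿ dominates as n → ∞; dropping its constant factor gives Θ(2ⁿ).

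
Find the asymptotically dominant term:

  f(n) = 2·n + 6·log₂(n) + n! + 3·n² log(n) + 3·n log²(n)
n!

Looking at each term:
  - 2·n is O(n)
  - 6·log₂(n) is O(log n)
  - n! is O(n!)
  - 3·n² log(n) is O(n² log n)
  - 3·n log²(n) is O(n log² n)

The term n! (O(n!)) grows fastest and dominates all others.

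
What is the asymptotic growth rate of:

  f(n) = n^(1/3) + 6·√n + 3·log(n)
Θ(√n)

Order the terms by growth rate: 3·log(n) ≺ n^(1/3) ≺ 6·√n.
The fastest-growing term 6·√n dominates as n → ∞; dropping its constant factor gives Θ(√n).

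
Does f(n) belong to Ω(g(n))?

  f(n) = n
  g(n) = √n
True

f(n) = n is O(n), and g(n) = √n is O(√n).
Since O(n) grows at least as fast as O(√n), f(n) = Ω(g(n)) is true.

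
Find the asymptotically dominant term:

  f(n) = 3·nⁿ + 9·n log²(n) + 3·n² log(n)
3·nⁿ

Looking at each term:
  - 3·nⁿ is O(nⁿ)
  - 9·n log²(n) is O(n log² n)
  - 3·n² log(n) is O(n² log n)

The term 3·nⁿ (O(nⁿ)) grows fastest and dominates all others.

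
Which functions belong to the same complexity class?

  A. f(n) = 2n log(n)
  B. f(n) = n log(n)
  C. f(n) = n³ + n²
A and B

Examining each function:
  A. 2n log(n) is O(n log n)
  B. n log(n) is O(n log n)
  C. n³ + n² is O(n³)

Functions A and B both have the same complexity class.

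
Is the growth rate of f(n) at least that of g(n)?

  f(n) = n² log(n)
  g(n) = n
True

f(n) = n² log(n) is O(n² log n), and g(n) = n is O(n).
Since O(n² log n) grows at least as fast as O(n), f(n) = Ω(g(n)) is true.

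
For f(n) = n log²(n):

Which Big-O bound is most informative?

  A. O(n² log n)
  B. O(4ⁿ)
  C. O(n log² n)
C

f(n) = n log²(n) is O(n log² n).
All listed options are valid Big-O bounds (upper bounds),
but O(n log² n) is the tightest (smallest valid bound).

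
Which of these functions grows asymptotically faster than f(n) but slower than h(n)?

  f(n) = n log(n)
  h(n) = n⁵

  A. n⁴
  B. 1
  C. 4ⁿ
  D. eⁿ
A

We need g(n) with n log(n) = o(g(n)) and g(n) = o(n⁵), i.e. O(n log n) ≺ g ≺ O(n⁵).
Check each option:
  A. n⁴ — O(n⁴) is strictly between O(n log n) and O(n⁵) ✓
  B. 1 — O(1) does not grow strictly faster than f(n)
  C. 4ⁿ — O(4ⁿ) does not grow strictly slower than h(n)
  D. eⁿ — O(eⁿ) does not grow strictly slower than h(n)

Only option A (n⁴) lies strictly between.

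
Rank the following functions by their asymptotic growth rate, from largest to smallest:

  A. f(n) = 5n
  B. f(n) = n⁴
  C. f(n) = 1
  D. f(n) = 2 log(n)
B > A > D > C

Comparing growth rates:
B = n⁴ is O(n⁴)
A = 5n is O(n)
D = 2 log(n) is O(log n)
C = 1 is O(1)

Therefore, the order from fastest to slowest is: B > A > D > C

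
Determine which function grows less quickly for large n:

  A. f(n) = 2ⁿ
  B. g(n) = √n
B

f(n) = 2ⁿ is O(2ⁿ), while g(n) = √n is O(√n).
Since O(√n) grows slower than O(2ⁿ), g(n) is dominated.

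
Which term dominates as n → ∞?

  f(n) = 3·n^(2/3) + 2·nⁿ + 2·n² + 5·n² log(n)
2·nⁿ

Looking at each term:
  - 3·n^(2/3) is O(n^(2/3))
  - 2·nⁿ is O(nⁿ)
  - 2·n² is O(n²)
  - 5·n² log(n) is O(n² log n)

The term 2·nⁿ (O(nⁿ)) grows fastest and dominates all others.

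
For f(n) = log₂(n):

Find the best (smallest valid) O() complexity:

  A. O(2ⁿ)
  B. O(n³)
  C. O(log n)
C

f(n) = log₂(n) is O(log n).
All listed options are valid Big-O bounds (upper bounds),
but O(log n) is the tightest (smallest valid bound).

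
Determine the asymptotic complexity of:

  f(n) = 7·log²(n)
O(log² n)

The dominant term in 7·log²(n) is 7·log²(n), which is Θ(log² n).
Constants are absorbed, so the tightest bound is O(log² n).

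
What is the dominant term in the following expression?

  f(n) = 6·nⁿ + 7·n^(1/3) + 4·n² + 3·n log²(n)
6·nⁿ

Looking at each term:
  - 6·nⁿ is O(nⁿ)
  - 7·n^(1/3) is O(n^(1/3))
  - 4·n² is O(n²)
  - 3·n log²(n) is O(n log² n)

The term 6·nⁿ (O(nⁿ)) grows fastest and dominates all others.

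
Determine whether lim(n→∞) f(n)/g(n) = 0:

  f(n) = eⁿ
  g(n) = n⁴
False

f(n) = eⁿ is O(eⁿ), and g(n) = n⁴ is O(n⁴).
Since O(eⁿ) grows faster than or equal to O(n⁴), f(n) = o(g(n)) is false.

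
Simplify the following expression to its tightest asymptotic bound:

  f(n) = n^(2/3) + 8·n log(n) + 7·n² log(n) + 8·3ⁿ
Θ(3ⁿ)

Order the terms by growth rate: n^(2/3) ≺ 8·n log(n) ≺ 7·n² log(n) ≺ 8·3ⁿ.
The fastest-growing term 8·3ⁿ dominates as n → ∞; dropping its constant factor gives Θ(3ⁿ).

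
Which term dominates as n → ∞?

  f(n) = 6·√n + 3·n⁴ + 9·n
3·n⁴

Looking at each term:
  - 6·√n is O(√n)
  - 3·n⁴ is O(n⁴)
  - 9·n is O(n)

The term 3·n⁴ (O(n⁴)) grows fastest and dominates all others.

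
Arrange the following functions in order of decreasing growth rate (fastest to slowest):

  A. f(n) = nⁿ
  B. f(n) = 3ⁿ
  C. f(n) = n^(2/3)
A > B > C

Comparing growth rates:
A = nⁿ is O(nⁿ)
B = 3ⁿ is O(3ⁿ)
C = n^(2/3) is O(n^(2/3))

Therefore, the order from fastest to slowest is: A > B > C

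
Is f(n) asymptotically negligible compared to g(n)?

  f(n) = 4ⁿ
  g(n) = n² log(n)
False

f(n) = 4ⁿ is O(4ⁿ), and g(n) = n² log(n) is O(n² log n).
Since O(4ⁿ) grows faster than or equal to O(n² log n), f(n) = o(g(n)) is false.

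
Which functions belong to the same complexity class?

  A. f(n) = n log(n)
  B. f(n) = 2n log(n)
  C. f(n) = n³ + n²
A and B

Examining each function:
  A. n log(n) is O(n log n)
  B. 2n log(n) is O(n log n)
  C. n³ + n² is O(n³)

Functions A and B both have the same complexity class.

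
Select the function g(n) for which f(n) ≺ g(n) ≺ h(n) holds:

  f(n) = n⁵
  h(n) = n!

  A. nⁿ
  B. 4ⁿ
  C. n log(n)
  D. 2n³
B

We need g(n) with n⁵ = o(g(n)) and g(n) = o(n!), i.e. O(n⁵) ≺ g ≺ O(n!).
Check each option:
  A. nⁿ — O(nⁿ) does not grow strictly slower than h(n)
  B. 4ⁿ — O(4ⁿ) is strictly between O(n⁵) and O(n!) ✓
  C. n log(n) — O(n log n) does not grow strictly faster than f(n)
  D. 2n³ — O(n³) does not grow strictly faster than f(n)

Only option B (4ⁿ) lies strictly between.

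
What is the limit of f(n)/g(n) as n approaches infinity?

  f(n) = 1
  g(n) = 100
1/100

Since 1 and 100 have the same growth rate (O(1)),
the ratio converges to a constant: 1/100.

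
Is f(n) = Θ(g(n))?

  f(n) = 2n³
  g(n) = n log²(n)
False

f(n) = 2n³ is O(n³), and g(n) = n log²(n) is O(n log² n).
Since they have different growth rates, f(n) = Θ(g(n)) is false.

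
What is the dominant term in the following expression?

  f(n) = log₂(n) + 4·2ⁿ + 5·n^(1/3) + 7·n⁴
4·2ⁿ

Looking at each term:
  - log₂(n) is O(log n)
  - 4·2ⁿ is O(2ⁿ)
  - 5·n^(1/3) is O(n^(1/3))
  - 7·n⁴ is O(n⁴)

The term 4·2ⁿ (O(2ⁿ)) grows fastest and dominates all others.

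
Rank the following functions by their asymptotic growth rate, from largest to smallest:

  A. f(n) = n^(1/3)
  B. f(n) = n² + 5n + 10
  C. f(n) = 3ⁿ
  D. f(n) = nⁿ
D > C > B > A

Comparing growth rates:
D = nⁿ is O(nⁿ)
C = 3ⁿ is O(3ⁿ)
B = n² + 5n + 10 is O(n²)
A = n^(1/3) is O(n^(1/3))

Therefore, the order from fastest to slowest is: D > C > B > A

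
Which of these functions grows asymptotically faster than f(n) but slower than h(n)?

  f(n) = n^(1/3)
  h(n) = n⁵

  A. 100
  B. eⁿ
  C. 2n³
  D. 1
C

We need g(n) with n^(1/3) = o(g(n)) and g(n) = o(n⁵), i.e. O(n^(1/3)) ≺ g ≺ O(n⁵).
Check each option:
  A. 100 — O(1) does not grow strictly faster than f(n)
  B. eⁿ — O(eⁿ) does not grow strictly slower than h(n)
  C. 2n³ — O(n³) is strictly between O(n^(1/3)) and O(n⁵) ✓
  D. 1 — O(1) does not grow strictly faster than f(n)

Only option C (2n³) lies strictly between.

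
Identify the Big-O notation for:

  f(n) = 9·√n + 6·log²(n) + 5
O(√n)

The dominant term in 9·√n + 6·log²(n) + 5 is 9·√n, which is Θ(√n).
Lower-order terms (6·log²(n), 5) are asymptotically negligible.
Constants are absorbed, so the tightest bound is O(√n).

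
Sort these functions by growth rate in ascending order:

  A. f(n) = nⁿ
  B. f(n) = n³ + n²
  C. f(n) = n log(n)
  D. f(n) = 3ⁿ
C < B < D < A

Comparing growth rates:
C = n log(n) is O(n log n)
B = n³ + n² is O(n³)
D = 3ⁿ is O(3ⁿ)
A = nⁿ is O(nⁿ)

Therefore, the order from slowest to fastest is: C < B < D < A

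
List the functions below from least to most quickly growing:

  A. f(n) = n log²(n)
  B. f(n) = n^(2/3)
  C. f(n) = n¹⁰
B < A < C

Comparing growth rates:
B = n^(2/3) is O(n^(2/3))
A = n log²(n) is O(n log² n)
C = n¹⁰ is O(n¹⁰)

Therefore, the order from slowest to fastest is: B < A < C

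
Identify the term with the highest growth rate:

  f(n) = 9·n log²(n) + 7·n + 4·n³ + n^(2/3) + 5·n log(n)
4·n³

Looking at each term:
  - 9·n log²(n) is O(n log² n)
  - 7·n is O(n)
  - 4·n³ is O(n³)
  - n^(2/3) is O(n^(2/3))
  - 5·n log(n) is O(n log n)

The term 4·n³ (O(n³)) grows fastest and dominates all others.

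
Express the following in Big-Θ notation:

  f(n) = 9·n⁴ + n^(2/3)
Θ(n⁴)

Order the terms by growth rate: n^(2/3) ≺ 9·n⁴.
The fastest-growing term 9·n⁴ dominates as n → ∞; dropping its constant factor gives Θ(n⁴).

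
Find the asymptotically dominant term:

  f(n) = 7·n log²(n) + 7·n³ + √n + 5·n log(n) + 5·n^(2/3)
7·n³

Looking at each term:
  - 7·n log²(n) is O(n log² n)
  - 7·n³ is O(n³)
  - √n is O(√n)
  - 5·n log(n) is O(n log n)
  - 5·n^(2/3) is O(n^(2/3))

The term 7·n³ (O(n³)) grows fastest and dominates all others.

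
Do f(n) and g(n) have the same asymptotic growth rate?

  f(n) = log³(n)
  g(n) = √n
False

f(n) = log³(n) is O(log³ n), and g(n) = √n is O(√n).
Since they have different growth rates, f(n) = Θ(g(n)) is false.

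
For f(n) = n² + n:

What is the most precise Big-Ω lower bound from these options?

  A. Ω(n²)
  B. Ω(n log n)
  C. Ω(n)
A

f(n) = n² + n is Ω(n²).
All listed options are valid Big-Ω bounds (lower bounds),
but Ω(n²) is the tightest (largest valid bound).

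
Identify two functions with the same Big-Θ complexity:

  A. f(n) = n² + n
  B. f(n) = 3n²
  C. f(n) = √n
A and B

Examining each function:
  A. n² + n is O(n²)
  B. 3n² is O(n²)
  C. √n is O(√n)

Functions A and B both have the same complexity class.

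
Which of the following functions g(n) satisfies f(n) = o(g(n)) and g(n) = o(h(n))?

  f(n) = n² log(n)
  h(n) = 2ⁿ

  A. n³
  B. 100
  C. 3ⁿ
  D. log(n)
A

We need g(n) with n² log(n) = o(g(n)) and g(n) = o(2ⁿ), i.e. O(n² log n) ≺ g ≺ O(2ⁿ).
Check each option:
  A. n³ — O(n³) is strictly between O(n² log n) and O(2ⁿ) ✓
  B. 100 — O(1) does not grow strictly faster than f(n)
  C. 3ⁿ — O(3ⁿ) does not grow strictly slower than h(n)
  D. log(n) — O(log n) does not grow strictly faster than f(n)

Only option A (n³) lies strictly between.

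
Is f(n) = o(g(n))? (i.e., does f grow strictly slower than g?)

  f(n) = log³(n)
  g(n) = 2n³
True

f(n) = log³(n) is O(log³ n), and g(n) = 2n³ is O(n³).
Since O(log³ n) grows strictly slower than O(n³), f(n) = o(g(n)) is true.
This means lim(n→∞) f(n)/g(n) = 0.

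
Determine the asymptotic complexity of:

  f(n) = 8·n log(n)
O(n log n)

The dominant term in 8·n log(n) is 8·n log(n), which is Θ(n log n).
Constants are absorbed, so the tightest bound is O(n log n).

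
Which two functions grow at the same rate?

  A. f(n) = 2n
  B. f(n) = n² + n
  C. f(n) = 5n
A and C

Examining each function:
  A. 2n is O(n)
  B. n² + n is O(n²)
  C. 5n is O(n)

Functions A and C both have the same complexity class.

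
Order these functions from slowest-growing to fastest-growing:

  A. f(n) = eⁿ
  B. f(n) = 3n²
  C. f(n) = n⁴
B < C < A

Comparing growth rates:
B = 3n² is O(n²)
C = n⁴ is O(n⁴)
A = eⁿ is O(eⁿ)

Therefore, the order from slowest to fastest is: B < C < A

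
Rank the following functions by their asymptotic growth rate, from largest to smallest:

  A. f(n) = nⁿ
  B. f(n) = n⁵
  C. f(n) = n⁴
A > B > C

Comparing growth rates:
A = nⁿ is O(nⁿ)
B = n⁵ is O(n⁵)
C = n⁴ is O(n⁴)

Therefore, the order from fastest to slowest is: A > B > C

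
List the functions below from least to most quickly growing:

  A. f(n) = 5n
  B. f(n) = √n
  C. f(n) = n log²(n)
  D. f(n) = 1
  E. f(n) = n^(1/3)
D < E < B < A < C

Comparing growth rates:
D = 1 is O(1)
E = n^(1/3) is O(n^(1/3))
B = √n is O(√n)
A = 5n is O(n)
C = n log²(n) is O(n log² n)

Therefore, the order from slowest to fastest is: D < E < B < A < C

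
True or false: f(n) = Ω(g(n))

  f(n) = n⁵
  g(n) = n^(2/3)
True

f(n) = n⁵ is O(n⁵), and g(n) = n^(2/3) is O(n^(2/3)).
Since O(n⁵) grows at least as fast as O(n^(2/3)), f(n) = Ω(g(n)) is true.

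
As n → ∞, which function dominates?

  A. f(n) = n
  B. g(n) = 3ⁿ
B

f(n) = n is O(n), while g(n) = 3ⁿ is O(3ⁿ).
Since O(3ⁿ) grows faster than O(n), g(n) dominates.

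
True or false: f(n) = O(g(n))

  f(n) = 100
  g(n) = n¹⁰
True

f(n) = 100 is O(1), and g(n) = n¹⁰ is O(n¹⁰).
Since O(1) ⊆ O(n¹⁰) (f grows no faster than g), f(n) = O(g(n)) is true.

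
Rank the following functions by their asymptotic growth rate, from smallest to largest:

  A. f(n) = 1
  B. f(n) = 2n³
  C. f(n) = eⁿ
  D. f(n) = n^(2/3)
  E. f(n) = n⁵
A < D < B < E < C

Comparing growth rates:
A = 1 is O(1)
D = n^(2/3) is O(n^(2/3))
B = 2n³ is O(n³)
E = n⁵ is O(n⁵)
C = eⁿ is O(eⁿ)

Therefore, the order from slowest to fastest is: A < D < B < E < C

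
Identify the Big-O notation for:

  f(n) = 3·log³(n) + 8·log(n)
O(log³ n)

The dominant term in 3·log³(n) + 8·log(n) is 3·log³(n), which is Θ(log³ n).
Lower-order terms (8·log(n)) are asymptotically negligible.
Constants are absorbed, so the tightest bound is O(log³ n).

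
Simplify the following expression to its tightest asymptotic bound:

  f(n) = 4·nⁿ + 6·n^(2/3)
Θ(nⁿ)

Order the terms by growth rate: 6·n^(2/3) ≺ 4·nⁿ.
The fastest-growing term 4·nⁿ dominates as n → ∞; dropping its constant factor gives Θ(nⁿ).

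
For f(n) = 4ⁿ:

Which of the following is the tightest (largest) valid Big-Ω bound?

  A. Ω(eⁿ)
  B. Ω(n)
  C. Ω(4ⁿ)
C

f(n) = 4ⁿ is Ω(4ⁿ).
All listed options are valid Big-Ω bounds (lower bounds),
but Ω(4ⁿ) is the tightest (largest valid bound).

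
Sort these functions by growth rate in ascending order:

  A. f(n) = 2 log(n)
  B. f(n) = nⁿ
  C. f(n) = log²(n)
A < C < B

Comparing growth rates:
A = 2 log(n) is O(log n)
C = log²(n) is O(log² n)
B = nⁿ is O(nⁿ)

Therefore, the order from slowest to fastest is: A < C < B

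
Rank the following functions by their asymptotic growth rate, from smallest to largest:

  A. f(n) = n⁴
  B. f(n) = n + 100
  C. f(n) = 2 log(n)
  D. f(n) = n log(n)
C < B < D < A

Comparing growth rates:
C = 2 log(n) is O(log n)
B = n + 100 is O(n)
D = n log(n) is O(n log n)
A = n⁴ is O(n⁴)

Therefore, the order from slowest to fastest is: C < B < D < A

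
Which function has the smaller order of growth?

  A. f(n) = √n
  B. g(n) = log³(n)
B

f(n) = √n is O(√n), while g(n) = log³(n) is O(log³ n).
Since O(log³ n) grows slower than O(√n), g(n) is dominated.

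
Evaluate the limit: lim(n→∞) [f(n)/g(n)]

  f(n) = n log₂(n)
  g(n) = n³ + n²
0

Since n log₂(n) (O(n log n)) grows slower than n³ + n² (O(n³)),
the ratio f(n)/g(n) → 0 as n → ∞.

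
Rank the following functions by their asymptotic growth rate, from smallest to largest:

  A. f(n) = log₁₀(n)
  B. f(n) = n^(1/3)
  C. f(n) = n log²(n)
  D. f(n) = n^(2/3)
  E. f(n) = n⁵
A < B < D < C < E

Comparing growth rates:
A = log₁₀(n) is O(log n)
B = n^(1/3) is O(n^(1/3))
D = n^(2/3) is O(n^(2/3))
C = n log²(n) is O(n log² n)
E = n⁵ is O(n⁵)

Therefore, the order from slowest to fastest is: A < B < D < C < E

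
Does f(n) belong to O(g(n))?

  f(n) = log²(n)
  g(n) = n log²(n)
True

f(n) = log²(n) is O(log² n), and g(n) = n log²(n) is O(n log² n).
Since O(log² n) ⊆ O(n log² n) (f grows no faster than g), f(n) = O(g(n)) is true.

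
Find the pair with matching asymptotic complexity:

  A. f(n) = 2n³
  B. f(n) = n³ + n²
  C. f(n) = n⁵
A and B

Examining each function:
  A. 2n³ is O(n³)
  B. n³ + n² is O(n³)
  C. n⁵ is O(n⁵)

Functions A and B both have the same complexity class.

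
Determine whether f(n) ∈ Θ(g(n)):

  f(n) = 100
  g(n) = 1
True

f(n) = 100 and g(n) = 1 are both O(1).
Since they have the same asymptotic growth rate, f(n) = Θ(g(n)) is true.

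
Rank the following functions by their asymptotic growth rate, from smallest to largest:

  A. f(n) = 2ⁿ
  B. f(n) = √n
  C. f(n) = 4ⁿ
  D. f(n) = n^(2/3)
B < D < A < C

Comparing growth rates:
B = √n is O(√n)
D = n^(2/3) is O(n^(2/3))
A = 2ⁿ is O(2ⁿ)
C = 4ⁿ is O(4ⁿ)

Therefore, the order from slowest to fastest is: B < D < A < C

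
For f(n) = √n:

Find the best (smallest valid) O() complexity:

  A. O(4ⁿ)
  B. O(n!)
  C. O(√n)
C

f(n) = √n is O(√n).
All listed options are valid Big-O bounds (upper bounds),
but O(√n) is the tightest (smallest valid bound).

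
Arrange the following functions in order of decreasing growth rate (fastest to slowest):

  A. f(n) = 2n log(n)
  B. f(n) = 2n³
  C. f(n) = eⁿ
C > B > A

Comparing growth rates:
C = eⁿ is O(eⁿ)
B = 2n³ is O(n³)
A = 2n log(n) is O(n log n)

Therefore, the order from fastest to slowest is: C > B > A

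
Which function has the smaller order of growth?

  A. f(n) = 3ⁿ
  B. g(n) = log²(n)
B

f(n) = 3ⁿ is O(3ⁿ), while g(n) = log²(n) is O(log² n).
Since O(log² n) grows slower than O(3ⁿ), g(n) is dominated.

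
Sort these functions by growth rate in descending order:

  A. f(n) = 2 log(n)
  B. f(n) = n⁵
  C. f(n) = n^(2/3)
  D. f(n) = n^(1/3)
B > C > D > A

Comparing growth rates:
B = n⁵ is O(n⁵)
C = n^(2/3) is O(n^(2/3))
D = n^(1/3) is O(n^(1/3))
A = 2 log(n) is O(log n)

Therefore, the order from fastest to slowest is: B > C > D > A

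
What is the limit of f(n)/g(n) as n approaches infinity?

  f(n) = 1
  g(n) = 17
1/17

Since 1 and 17 have the same growth rate (O(1)),
the ratio converges to a constant: 1/17.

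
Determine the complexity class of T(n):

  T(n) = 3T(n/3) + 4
Θ(n)

Master Theorem: a = 3, b = 3, f(n) = 4.
Compute the critical exponent d = log₃(3) = 1.
Compare f(n) = Θ(1) against n^d:
  k = 0 < d = 1, so f(n) = O(n^(d-ε)) — Case 1.
  The recursion cost dominates: T(n) = Θ(n^d) = Θ(n).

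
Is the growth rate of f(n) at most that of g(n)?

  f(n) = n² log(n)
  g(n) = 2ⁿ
True

f(n) = n² log(n) is O(n² log n), and g(n) = 2ⁿ is O(2ⁿ).
Since O(n² log n) ⊆ O(2ⁿ) (f grows no faster than g), f(n) = O(g(n)) is true.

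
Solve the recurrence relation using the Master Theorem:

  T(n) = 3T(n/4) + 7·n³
Θ(n³)

Master Theorem: a = 3, b = 4, f(n) = 7·n³.
Compute the critical exponent d = log₄(3) = 0.792.
Compare f(n) = Θ(n³) against n^d:
  k = 3 > d = 0.792, so f(n) = Ω(n^(d+ε)) — Case 3.
  Regularity: a·(n/b)^3/n^3 = a/b^3 = 3/64 < 1 ✓.
  The top-level work dominates: T(n) = Θ(f(n)) = Θ(n³).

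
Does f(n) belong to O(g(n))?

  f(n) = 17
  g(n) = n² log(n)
True

f(n) = 17 is O(1), and g(n) = n² log(n) is O(n² log n).
Since O(1) ⊆ O(n² log n) (f grows no faster than g), f(n) = O(g(n)) is true.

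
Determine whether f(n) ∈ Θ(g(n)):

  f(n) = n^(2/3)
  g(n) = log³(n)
False

f(n) = n^(2/3) is O(n^(2/3)), and g(n) = log³(n) is O(log³ n).
Since they have different growth rates, f(n) = Θ(g(n)) is false.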